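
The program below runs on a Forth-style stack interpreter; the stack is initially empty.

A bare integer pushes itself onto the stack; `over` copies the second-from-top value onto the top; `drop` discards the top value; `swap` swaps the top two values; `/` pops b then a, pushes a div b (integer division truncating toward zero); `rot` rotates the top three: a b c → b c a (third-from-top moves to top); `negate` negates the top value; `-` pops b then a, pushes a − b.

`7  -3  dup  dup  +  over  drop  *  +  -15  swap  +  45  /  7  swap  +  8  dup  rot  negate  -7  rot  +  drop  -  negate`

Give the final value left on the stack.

7      -> [7]
-3     -> [7, -3]
dup    -> [7, -3, -3]
dup    -> [7, -3, -3, -3]
+      -> [7, -3, -6]
over   -> [7, -3, -6, -3]
drop   -> [7, -3, -6]
*      -> [7, 18]
+      -> [25]
-15    -> [25, -15]
swap   -> [-15, 25]
+      -> [10]
45     -> [10, 45]
/      -> [0]
7      -> [0, 7]
swap   -> [7, 0]
+      -> [7]
8      -> [7, 8]
dup    -> [7, 8, 8]
rot    -> [8, 8, 7]
negate -> [8, 8, -7]
-7     -> [8, 8, -7, -7]
rot    -> [8, -7, -7, 8]
+      -> [8, -7, 1]
drop   -> [8, -7]
-      -> [15]
negate -> [-15]

-15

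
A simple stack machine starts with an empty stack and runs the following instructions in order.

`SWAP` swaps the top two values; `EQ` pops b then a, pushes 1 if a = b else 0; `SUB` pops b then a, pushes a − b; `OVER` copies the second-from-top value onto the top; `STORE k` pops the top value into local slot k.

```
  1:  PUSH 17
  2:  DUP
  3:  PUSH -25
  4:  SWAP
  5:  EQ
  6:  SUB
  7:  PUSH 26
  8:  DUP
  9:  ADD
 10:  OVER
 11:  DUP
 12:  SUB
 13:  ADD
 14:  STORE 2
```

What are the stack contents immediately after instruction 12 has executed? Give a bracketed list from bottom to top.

PUSH 17   [17]
DUP       [17, 17]
PUSH -25  [17, 17, -25]
SWAP      [17, -25, 17]
EQ        [17, 0]
SUB       [17]
PUSH 26   [17, 26]
DUP       [17, 26, 26]
ADD       [17, 52]
OVER      [17, 52, 17]
DUP       [17, 52, 17, 17]
SUB       [17, 52, 0]

[17, 52, 0]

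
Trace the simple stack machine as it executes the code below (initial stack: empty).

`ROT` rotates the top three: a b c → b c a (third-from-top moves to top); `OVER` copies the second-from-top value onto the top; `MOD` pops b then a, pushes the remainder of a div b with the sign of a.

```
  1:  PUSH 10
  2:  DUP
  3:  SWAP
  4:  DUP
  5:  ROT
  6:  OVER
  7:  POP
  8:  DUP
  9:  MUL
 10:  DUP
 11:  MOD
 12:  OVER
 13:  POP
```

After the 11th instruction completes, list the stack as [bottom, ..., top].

PUSH 10 → [10]
DUP     → [10, 10]
SWAP    → [10, 10]
DUP     → [10, 10, 10]
ROT     → [10, 10, 10]
OVER    → [10, 10, 10, 10]
POP     → [10, 10, 10]
DUP     → [10, 10, 10, 10]
MUL     → [10, 10, 100]
DUP     → [10, 10, 100, 100]
MOD     → [10, 10, 0]

[10, 10, 0]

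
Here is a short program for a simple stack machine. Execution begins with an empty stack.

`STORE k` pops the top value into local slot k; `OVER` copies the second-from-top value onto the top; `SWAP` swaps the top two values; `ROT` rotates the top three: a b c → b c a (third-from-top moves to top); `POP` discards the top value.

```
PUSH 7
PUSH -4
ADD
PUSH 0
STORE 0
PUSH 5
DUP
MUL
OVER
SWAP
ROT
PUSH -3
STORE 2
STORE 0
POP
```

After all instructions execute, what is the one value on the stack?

3

PUSH 7   7
PUSH -4  7 -4
ADD      3
PUSH 0   3 0
STORE 0  3
PUSH 5   3 5
DUP      3 5 5
MUL      3 25
OVER     3 25 3
SWAP     3 3 25
ROT      3 25 3
PUSH -3  3 25 3 -3
STORE 2  3 25 3
STORE 0  3 25
POP      3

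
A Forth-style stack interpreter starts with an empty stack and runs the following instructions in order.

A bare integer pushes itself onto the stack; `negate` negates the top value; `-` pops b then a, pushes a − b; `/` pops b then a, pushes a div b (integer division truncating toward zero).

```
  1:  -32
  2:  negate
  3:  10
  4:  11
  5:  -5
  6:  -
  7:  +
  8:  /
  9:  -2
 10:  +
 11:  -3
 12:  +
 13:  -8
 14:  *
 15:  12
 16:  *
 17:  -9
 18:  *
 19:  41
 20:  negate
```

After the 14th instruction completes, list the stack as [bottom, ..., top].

[32]

-32    -> -32
negate -> 32
10     -> 32 10
11     -> 32 10 11
-5     -> 32 10 11 -5
-      -> 32 10 16
+      -> 32 26
/      -> 1
-2     -> 1 -2
+      -> -1
-3     -> -1 -3
+      -> -4
-8     -> -4 -8
*      -> 32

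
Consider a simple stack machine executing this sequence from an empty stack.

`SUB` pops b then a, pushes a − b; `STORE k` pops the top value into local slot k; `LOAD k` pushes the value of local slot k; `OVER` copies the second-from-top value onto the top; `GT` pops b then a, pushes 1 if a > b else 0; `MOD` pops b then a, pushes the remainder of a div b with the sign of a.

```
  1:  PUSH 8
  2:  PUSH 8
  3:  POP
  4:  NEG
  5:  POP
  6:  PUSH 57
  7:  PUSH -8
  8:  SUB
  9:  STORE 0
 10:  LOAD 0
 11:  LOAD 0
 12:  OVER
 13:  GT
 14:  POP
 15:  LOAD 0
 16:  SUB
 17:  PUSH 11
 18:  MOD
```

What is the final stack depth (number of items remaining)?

PUSH 8  -> [8]
PUSH 8  -> [8, 8]
POP     -> [8]
NEG     -> [-8]
POP     -> []
PUSH 57 -> [57]
PUSH -8 -> [57, -8]
SUB     -> [65]
STORE 0 -> []
LOAD 0  -> [65]
LOAD 0  -> [65, 65]
OVER    -> [65, 65, 65]
GT      -> [65, 0]
POP     -> [65]
LOAD 0  -> [65, 65]
SUB     -> [0]
PUSH 11 -> [0, 11]
MOD     -> [0]

1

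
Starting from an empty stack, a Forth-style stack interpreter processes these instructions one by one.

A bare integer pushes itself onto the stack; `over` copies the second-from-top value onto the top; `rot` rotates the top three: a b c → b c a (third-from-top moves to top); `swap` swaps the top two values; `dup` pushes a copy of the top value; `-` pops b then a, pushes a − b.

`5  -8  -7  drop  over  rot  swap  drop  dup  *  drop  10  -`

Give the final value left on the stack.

5     5
-8    5 -8
-7    5 -8 -7
drop  5 -8
over  5 -8 5
rot   -8 5 5
swap  -8 5 5
drop  -8 5
dup   -8 5 5
*     -8 25
drop  -8
10    -8 10
-     -18

-18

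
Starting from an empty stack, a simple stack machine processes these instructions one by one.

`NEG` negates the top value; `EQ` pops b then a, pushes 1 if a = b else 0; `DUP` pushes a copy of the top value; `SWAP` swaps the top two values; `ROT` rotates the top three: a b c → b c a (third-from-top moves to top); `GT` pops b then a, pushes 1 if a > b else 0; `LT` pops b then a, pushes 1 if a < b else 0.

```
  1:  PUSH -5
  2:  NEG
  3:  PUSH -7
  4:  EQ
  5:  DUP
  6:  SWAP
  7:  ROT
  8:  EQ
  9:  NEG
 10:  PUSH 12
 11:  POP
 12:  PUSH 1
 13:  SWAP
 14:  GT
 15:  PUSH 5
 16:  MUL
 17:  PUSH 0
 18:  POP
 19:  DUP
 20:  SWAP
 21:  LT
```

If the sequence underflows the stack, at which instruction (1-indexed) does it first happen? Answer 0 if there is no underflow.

7

PUSH -5 -> [-5]
NEG     -> [5]
PUSH -7 -> [5, -7]
EQ      -> [0]
DUP     -> [0, 0]
SWAP    -> [0, 0]
ROT  — needs 3 operands, stack has 2 → underflow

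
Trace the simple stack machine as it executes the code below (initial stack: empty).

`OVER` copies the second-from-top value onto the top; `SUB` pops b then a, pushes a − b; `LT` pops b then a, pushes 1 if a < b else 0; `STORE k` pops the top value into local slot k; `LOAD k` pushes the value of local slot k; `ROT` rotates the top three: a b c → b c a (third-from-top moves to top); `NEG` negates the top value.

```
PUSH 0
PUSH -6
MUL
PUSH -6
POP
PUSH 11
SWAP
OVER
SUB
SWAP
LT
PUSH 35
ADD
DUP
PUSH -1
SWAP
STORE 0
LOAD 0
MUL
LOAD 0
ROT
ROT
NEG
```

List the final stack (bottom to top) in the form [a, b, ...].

[36, 36, 36]

PUSH 0   0
PUSH -6  0 -6
MUL      0
PUSH -6  0 -6
POP      0
PUSH 11  0 11
SWAP     11 0
OVER     11 0 11
SUB      11 -11
SWAP     -11 11
LT       1
PUSH 35  1 35
ADD      36
DUP      36 36
PUSH -1  36 36 -1
SWAP     36 -1 36
STORE 0  36 -1
LOAD 0   36 -1 36
MUL      36 -36
LOAD 0   36 -36 36
ROT      -36 36 36
ROT      36 36 -36
NEG      36 36 36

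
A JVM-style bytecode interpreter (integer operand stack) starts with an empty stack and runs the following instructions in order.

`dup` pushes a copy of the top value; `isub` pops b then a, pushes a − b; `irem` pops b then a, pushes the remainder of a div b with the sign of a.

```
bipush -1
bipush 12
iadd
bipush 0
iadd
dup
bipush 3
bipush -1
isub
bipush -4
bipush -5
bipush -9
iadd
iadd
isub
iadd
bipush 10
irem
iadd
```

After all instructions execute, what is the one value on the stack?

bipush -1 → [-1]
bipush 12 → [-1, 12]
iadd      → [11]
bipush 0  → [11, 0]
iadd      → [11]
dup       → [11, 11]
bipush 3  → [11, 11, 3]
bipush -1 → [11, 11, 3, -1]
isub      → [11, 11, 4]
bipush -4 → [11, 11, 4, -4]
bipush -5 → [11, 11, 4, -4, -5]
bipush -9 → [11, 11, 4, -4, -5, -9]
iadd      → [11, 11, 4, -4, -14]
iadd      → [11, 11, 4, -18]
isub      → [11, 11, 22]
iadd      → [11, 33]
bipush 10 → [11, 33, 10]
irem      → [11, 3]
iadd      → [14]

14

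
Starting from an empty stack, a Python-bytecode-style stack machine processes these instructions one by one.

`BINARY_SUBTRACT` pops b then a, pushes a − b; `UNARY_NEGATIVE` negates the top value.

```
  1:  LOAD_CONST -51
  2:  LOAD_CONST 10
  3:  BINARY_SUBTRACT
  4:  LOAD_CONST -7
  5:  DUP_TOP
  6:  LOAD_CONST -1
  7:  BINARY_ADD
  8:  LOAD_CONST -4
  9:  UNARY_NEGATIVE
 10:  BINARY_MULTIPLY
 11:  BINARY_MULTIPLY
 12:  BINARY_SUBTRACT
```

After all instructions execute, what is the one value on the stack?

LOAD_CONST -51  : -51
LOAD_CONST 10   : -51 10
BINARY_SUBTRACT : -61
LOAD_CONST -7   : -61 -7
DUP_TOP         : -61 -7 -7
LOAD_CONST -1   : -61 -7 -7 -1
BINARY_ADD      : -61 -7 -8
LOAD_CONST -4   : -61 -7 -8 -4
UNARY_NEGATIVE  : -61 -7 -8 4
BINARY_MULTIPLY : -61 -7 -32
BINARY_MULTIPLY : -61 224
BINARY_SUBTRACT : -285

-285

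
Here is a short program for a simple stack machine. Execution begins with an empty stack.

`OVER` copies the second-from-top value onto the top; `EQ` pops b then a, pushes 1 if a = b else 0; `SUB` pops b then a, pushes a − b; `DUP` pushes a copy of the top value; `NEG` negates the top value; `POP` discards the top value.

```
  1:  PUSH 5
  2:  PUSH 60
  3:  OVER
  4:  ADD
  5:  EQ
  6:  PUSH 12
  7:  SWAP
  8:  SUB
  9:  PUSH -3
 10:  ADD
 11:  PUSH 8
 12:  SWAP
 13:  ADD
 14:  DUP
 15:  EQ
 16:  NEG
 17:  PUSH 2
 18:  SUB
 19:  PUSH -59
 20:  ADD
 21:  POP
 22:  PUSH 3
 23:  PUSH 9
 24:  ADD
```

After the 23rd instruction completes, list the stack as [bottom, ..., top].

PUSH 5   -> 5
PUSH 60  -> 5 60
OVER     -> 5 60 5
ADD      -> 5 65
EQ       -> 0
PUSH 12  -> 0 12
SWAP     -> 12 0
SUB      -> 12
PUSH -3  -> 12 -3
ADD      -> 9
PUSH 8   -> 9 8
SWAP     -> 8 9
ADD      -> 17
DUP      -> 17 17
EQ       -> 1
NEG      -> -1
PUSH 2   -> -1 2
SUB      -> -3
PUSH -59 -> -3 -59
ADD      -> -62
POP      -> (empty)
PUSH 3   -> 3
PUSH 9   -> 3 9

[3, 9]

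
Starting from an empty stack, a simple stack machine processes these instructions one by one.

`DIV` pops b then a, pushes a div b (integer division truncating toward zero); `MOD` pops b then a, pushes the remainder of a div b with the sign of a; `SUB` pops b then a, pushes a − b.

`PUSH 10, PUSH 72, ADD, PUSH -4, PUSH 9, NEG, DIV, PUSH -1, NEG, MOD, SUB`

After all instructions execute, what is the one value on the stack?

PUSH 10  [10]
PUSH 72  [10, 72]
ADD      [82]
PUSH -4  [82, -4]
PUSH 9   [82, -4, 9]
NEG      [82, -4, -9]
DIV      [82, 0]
PUSH -1  [82, 0, -1]
NEG      [82, 0, 1]
MOD      [82, 0]
SUB      [82]

82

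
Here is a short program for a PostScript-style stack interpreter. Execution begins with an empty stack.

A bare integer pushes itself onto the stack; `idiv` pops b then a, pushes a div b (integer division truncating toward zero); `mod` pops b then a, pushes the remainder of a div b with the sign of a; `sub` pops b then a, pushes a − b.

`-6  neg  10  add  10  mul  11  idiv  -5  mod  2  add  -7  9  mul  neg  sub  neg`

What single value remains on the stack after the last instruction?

-6   -> -6
neg  -> 6
10   -> 6 10
add  -> 16
10   -> 16 10
mul  -> 160
11   -> 160 11
idiv -> 14
-5   -> 14 -5
mod  -> 4
2    -> 4 2
add  -> 6
-7   -> 6 -7
9    -> 6 -7 9
mul  -> 6 -63
neg  -> 6 63
sub  -> -57
neg  -> 57

57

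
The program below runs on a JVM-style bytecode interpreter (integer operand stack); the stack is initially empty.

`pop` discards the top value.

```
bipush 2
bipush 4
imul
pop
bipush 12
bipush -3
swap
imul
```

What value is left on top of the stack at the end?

bipush 2  : 2
bipush 4  : 2 4
imul      : 8
pop       : (empty)
bipush 12 : 12
bipush -3 : 12 -3
swap      : -3 12
imul      : -36

-36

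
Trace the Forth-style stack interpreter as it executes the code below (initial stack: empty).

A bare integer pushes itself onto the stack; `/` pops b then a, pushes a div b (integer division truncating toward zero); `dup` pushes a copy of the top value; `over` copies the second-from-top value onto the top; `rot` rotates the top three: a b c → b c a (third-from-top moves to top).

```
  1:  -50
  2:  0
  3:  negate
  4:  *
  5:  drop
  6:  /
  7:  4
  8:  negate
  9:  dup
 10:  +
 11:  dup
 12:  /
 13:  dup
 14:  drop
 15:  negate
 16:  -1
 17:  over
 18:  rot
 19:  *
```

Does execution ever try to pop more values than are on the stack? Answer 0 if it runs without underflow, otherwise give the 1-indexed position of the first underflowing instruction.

-50    : [-50]
0      : [-50, 0]
negate : [-50, 0]
*      : [0]
drop   : []
/  — needs 2 operands, stack has 0 → underflow

6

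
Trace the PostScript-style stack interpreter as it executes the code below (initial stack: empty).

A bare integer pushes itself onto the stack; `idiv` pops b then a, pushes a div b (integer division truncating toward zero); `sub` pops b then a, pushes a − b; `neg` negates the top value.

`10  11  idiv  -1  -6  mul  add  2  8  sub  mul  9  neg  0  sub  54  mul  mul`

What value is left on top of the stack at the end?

10    10
11    10 11
idiv  0
-1    0 -1
-6    0 -1 -6
mul   0 6
add   6
2     6 2
8     6 2 8
sub   6 -6
mul   -36
9     -36 9
neg   -36 -9
0     -36 -9 0
sub   -36 -9
54    -36 -9 54
mul   -36 -486
mul   17496

17496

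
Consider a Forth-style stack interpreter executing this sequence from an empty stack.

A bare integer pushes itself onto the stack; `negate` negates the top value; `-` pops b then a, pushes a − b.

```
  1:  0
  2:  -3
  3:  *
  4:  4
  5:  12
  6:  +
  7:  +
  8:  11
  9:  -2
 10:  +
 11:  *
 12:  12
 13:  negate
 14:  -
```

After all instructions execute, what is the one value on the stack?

156

0       0
-3      0 -3
*       0
4       0 4
12      0 4 12
+       0 16
+       16
11      16 11
-2      16 11 -2
+       16 9
*       144
12      144 12
negate  144 -12
-       156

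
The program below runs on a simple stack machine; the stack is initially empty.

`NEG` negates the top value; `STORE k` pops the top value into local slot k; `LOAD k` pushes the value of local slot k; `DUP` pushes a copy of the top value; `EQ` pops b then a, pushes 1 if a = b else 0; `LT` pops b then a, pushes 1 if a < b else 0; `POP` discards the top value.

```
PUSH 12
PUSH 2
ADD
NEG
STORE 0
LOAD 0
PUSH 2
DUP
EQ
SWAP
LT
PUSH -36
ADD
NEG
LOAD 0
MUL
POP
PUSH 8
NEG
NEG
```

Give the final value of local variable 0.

PUSH 12  : [12]
PUSH 2   : [12, 2]
ADD      : [14]
NEG      : [-14]
STORE 0  : []
LOAD 0   : [-14]
PUSH 2   : [-14, 2]
DUP      : [-14, 2, 2]
EQ       : [-14, 1]
SWAP     : [1, -14]
LT       : [0]
PUSH -36 : [0, -36]
ADD      : [-36]
NEG      : [36]
LOAD 0   : [36, -14]
MUL      : [-504]
POP      : []
PUSH 8   : [8]
NEG      : [-8]
NEG      : [8]

-14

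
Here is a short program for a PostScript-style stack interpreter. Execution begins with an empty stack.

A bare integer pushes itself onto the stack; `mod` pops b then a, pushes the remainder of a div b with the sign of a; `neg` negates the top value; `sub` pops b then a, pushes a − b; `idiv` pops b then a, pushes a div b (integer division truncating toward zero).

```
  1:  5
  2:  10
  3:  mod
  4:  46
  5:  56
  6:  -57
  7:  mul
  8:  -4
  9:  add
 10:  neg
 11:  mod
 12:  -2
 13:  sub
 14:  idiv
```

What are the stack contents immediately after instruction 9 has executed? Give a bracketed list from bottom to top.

5   → 5
10  → 5 10
mod → 5
46  → 5 46
56  → 5 46 56
-57 → 5 46 56 -57
mul → 5 46 -3192
-4  → 5 46 -3192 -4
add → 5 46 -3196

[5, 46, -3196]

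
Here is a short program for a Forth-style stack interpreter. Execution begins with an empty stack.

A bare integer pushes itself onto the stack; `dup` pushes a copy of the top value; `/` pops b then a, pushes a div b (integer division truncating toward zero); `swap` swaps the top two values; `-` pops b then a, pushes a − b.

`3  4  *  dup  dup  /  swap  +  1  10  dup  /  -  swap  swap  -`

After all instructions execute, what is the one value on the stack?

3    : 3
4    : 3 4
*    : 12
dup  : 12 12
dup  : 12 12 12
/    : 12 1
swap : 1 12
+    : 13
1    : 13 1
10   : 13 1 10
dup  : 13 1 10 10
/    : 13 1 1
-    : 13 0
swap : 0 13
swap : 13 0
-    : 13

13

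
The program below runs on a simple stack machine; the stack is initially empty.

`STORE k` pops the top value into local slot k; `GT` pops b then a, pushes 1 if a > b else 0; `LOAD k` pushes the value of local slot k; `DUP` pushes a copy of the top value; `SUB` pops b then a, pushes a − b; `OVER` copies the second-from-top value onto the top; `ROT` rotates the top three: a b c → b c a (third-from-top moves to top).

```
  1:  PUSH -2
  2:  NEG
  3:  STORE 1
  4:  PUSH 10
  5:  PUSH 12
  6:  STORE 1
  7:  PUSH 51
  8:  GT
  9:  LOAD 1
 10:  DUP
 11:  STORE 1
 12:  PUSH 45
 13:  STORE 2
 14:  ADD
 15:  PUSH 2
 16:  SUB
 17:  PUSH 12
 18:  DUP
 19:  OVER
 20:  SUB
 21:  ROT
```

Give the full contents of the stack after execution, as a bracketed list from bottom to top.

[12, 0, 10]

PUSH -2  -2
NEG      2
STORE 1  (empty)
PUSH 10  10
PUSH 12  10 12
STORE 1  10
PUSH 51  10 51
GT       0
LOAD 1   0 12
DUP      0 12 12
STORE 1  0 12
PUSH 45  0 12 45
STORE 2  0 12
ADD      12
PUSH 2   12 2
SUB      10
PUSH 12  10 12
DUP      10 12 12
OVER     10 12 12 12
SUB      10 12 0
ROT      12 0 10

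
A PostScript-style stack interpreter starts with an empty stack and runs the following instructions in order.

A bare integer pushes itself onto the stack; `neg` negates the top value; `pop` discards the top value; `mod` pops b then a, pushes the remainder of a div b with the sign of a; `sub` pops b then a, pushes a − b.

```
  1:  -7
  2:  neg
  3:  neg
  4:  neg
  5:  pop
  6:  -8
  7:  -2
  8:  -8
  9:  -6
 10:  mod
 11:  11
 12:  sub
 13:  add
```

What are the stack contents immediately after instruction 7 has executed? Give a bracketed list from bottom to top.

[-8, -2]

-7   -7
neg  7
neg  -7
neg  7
pop  (empty)
-8   -8
-2   -8 -2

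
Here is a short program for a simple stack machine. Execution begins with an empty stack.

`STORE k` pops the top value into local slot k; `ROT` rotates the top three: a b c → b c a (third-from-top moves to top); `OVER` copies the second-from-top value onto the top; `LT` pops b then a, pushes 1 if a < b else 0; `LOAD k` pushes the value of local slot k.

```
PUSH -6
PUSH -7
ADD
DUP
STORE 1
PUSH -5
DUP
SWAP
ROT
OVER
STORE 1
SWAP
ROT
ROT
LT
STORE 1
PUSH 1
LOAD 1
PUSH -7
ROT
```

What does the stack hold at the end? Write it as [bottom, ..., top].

[-5, 0, -7, 1]

PUSH -6  [-6]
PUSH -7  [-6, -7]
ADD      [-13]
DUP      [-13, -13]
STORE 1  [-13]
PUSH -5  [-13, -5]
DUP      [-13, -5, -5]
SWAP     [-13, -5, -5]
ROT      [-5, -5, -13]
OVER     [-5, -5, -13, -5]
STORE 1  [-5, -5, -13]
SWAP     [-5, -13, -5]
ROT      [-13, -5, -5]
ROT      [-5, -5, -13]
LT       [-5, 0]
STORE 1  [-5]
PUSH 1   [-5, 1]
LOAD 1   [-5, 1, 0]
PUSH -7  [-5, 1, 0, -7]
ROT      [-5, 0, -7, 1]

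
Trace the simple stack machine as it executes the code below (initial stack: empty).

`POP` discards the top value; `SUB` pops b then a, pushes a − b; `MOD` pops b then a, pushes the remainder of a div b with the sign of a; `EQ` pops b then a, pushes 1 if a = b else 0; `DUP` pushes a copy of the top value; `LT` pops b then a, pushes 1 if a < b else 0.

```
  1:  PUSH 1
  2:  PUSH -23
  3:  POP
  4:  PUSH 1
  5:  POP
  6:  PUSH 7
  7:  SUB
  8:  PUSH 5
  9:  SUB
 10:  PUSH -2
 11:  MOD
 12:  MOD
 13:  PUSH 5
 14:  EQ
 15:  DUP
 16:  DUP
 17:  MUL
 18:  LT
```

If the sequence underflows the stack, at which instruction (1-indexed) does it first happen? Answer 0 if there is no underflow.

PUSH 1   -> 1
PUSH -23 -> 1 -23
POP      -> 1
PUSH 1   -> 1 1
POP      -> 1
PUSH 7   -> 1 7
SUB      -> -6
PUSH 5   -> -6 5
SUB      -> -11
PUSH -2  -> -11 -2
MOD      -> -1
MOD  — needs 2 operands, stack has 1 → underflow

12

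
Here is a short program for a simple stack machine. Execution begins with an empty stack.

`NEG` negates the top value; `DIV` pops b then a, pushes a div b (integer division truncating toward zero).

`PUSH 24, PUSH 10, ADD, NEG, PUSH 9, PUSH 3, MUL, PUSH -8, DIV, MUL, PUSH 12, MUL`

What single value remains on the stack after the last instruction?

PUSH 24  24
PUSH 10  24 10
ADD      34
NEG      -34
PUSH 9   -34 9
PUSH 3   -34 9 3
MUL      -34 27
PUSH -8  -34 27 -8
DIV      -34 -3
MUL      102
PUSH 12  102 12
MUL      1224

1224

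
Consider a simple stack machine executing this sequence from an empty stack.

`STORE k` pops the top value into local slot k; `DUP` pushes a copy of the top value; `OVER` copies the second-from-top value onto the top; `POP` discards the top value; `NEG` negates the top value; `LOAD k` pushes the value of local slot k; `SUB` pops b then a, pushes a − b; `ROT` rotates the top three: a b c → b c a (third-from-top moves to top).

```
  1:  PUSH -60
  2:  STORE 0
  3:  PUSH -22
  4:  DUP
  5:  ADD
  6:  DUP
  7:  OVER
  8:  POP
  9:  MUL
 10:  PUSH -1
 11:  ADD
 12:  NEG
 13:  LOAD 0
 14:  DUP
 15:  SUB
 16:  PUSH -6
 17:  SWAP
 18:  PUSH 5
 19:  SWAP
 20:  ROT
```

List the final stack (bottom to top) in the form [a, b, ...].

PUSH -60  -60
STORE 0   (empty)
PUSH -22  -22
DUP       -22 -22
ADD       -44
DUP       -44 -44
OVER      -44 -44 -44
POP       -44 -44
MUL       1936
PUSH -1   1936 -1
ADD       1935
NEG       -1935
LOAD 0    -1935 -60
DUP       -1935 -60 -60
SUB       -1935 0
PUSH -6   -1935 0 -6
SWAP      -1935 -6 0
PUSH 5    -1935 -6 0 5
SWAP      -1935 -6 5 0
ROT       -1935 5 0 -6

[-1935, 5, 0, -6]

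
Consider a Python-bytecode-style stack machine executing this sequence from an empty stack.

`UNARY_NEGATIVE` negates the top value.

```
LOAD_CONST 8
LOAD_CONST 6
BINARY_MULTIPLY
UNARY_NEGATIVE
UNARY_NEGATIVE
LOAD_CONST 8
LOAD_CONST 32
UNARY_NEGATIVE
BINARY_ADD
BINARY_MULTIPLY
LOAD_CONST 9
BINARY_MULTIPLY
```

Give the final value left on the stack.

-10368

LOAD_CONST 8    -> [8]
LOAD_CONST 6    -> [8, 6]
BINARY_MULTIPLY -> [48]
UNARY_NEGATIVE  -> [-48]
UNARY_NEGATIVE  -> [48]
LOAD_CONST 8    -> [48, 8]
LOAD_CONST 32   -> [48, 8, 32]
UNARY_NEGATIVE  -> [48, 8, -32]
BINARY_ADD      -> [48, -24]
BINARY_MULTIPLY -> [-1152]
LOAD_CONST 9    -> [-1152, 9]
BINARY_MULTIPLY -> [-10368]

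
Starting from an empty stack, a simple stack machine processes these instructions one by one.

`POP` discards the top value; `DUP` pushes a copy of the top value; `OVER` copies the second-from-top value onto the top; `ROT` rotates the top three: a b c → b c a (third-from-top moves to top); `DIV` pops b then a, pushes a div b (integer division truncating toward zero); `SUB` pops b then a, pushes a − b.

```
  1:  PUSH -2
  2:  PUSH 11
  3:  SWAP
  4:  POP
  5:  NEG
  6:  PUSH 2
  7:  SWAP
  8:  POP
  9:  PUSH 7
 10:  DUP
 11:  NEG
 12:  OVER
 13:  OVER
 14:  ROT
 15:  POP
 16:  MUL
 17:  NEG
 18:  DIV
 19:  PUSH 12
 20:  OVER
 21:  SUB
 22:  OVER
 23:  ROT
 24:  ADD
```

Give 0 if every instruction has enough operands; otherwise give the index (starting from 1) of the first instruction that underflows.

PUSH -2  -2
PUSH 11  -2 11
SWAP     11 -2
POP      11
NEG      -11
PUSH 2   -11 2
SWAP     2 -11
POP      2
PUSH 7   2 7
DUP      2 7 7
NEG      2 7 -7
OVER     2 7 -7 7
OVER     2 7 -7 7 -7
ROT      2 7 7 -7 -7
POP      2 7 7 -7
MUL      2 7 -49
NEG      2 7 49
DIV      2 0
PUSH 12  2 0 12
OVER     2 0 12 0
SUB      2 0 12
OVER     2 0 12 0
ROT      2 12 0 0
ADD      2 12 0

0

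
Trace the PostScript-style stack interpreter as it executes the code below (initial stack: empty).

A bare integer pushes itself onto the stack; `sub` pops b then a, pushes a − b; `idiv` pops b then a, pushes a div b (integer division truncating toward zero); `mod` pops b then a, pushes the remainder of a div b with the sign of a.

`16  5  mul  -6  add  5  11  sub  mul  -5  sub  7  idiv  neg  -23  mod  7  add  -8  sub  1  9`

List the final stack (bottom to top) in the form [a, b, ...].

16   -> 16
5    -> 16 5
mul  -> 80
-6   -> 80 -6
add  -> 74
5    -> 74 5
11   -> 74 5 11
sub  -> 74 -6
mul  -> -444
-5   -> -444 -5
sub  -> -439
7    -> -439 7
idiv -> -62
neg  -> 62
-23  -> 62 -23
mod  -> 16
7    -> 16 7
add  -> 23
-8   -> 23 -8
sub  -> 31
1    -> 31 1
9    -> 31 1 9

[31, 1, 9]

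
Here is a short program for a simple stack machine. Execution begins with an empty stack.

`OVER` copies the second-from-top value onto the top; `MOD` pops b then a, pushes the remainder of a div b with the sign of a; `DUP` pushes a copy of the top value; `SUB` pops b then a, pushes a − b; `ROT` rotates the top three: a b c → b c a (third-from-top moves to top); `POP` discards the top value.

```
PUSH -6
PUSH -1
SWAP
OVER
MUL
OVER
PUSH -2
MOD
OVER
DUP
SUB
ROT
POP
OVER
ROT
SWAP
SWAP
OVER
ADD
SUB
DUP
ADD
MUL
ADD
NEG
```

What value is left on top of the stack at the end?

PUSH -6 : [-6]
PUSH -1 : [-6, -1]
SWAP    : [-1, -6]
OVER    : [-1, -6, -1]
MUL     : [-1, 6]
OVER    : [-1, 6, -1]
PUSH -2 : [-1, 6, -1, -2]
MOD     : [-1, 6, -1]
OVER    : [-1, 6, -1, 6]
DUP     : [-1, 6, -1, 6, 6]
SUB     : [-1, 6, -1, 0]
ROT     : [-1, -1, 0, 6]
POP     : [-1, -1, 0]
OVER    : [-1, -1, 0, -1]
ROT     : [-1, 0, -1, -1]
SWAP    : [-1, 0, -1, -1]
SWAP    : [-1, 0, -1, -1]
OVER    : [-1, 0, -1, -1, -1]
ADD     : [-1, 0, -1, -2]
SUB     : [-1, 0, 1]
DUP     : [-1, 0, 1, 1]
ADD     : [-1, 0, 2]
MUL     : [-1, 0]
ADD     : [-1]
NEG     : [1]

1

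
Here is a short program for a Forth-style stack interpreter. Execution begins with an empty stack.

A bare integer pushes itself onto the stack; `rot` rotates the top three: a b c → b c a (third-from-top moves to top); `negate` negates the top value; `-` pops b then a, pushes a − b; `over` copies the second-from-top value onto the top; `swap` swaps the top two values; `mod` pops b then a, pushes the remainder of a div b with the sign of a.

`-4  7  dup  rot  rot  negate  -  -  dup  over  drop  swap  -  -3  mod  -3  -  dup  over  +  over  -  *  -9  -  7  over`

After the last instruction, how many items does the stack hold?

3

-4     → [-4]
7      → [-4, 7]
dup    → [-4, 7, 7]
rot    → [7, 7, -4]
rot    → [7, -4, 7]
negate → [7, -4, -7]
-      → [7, 3]
-      → [4]
dup    → [4, 4]
over   → [4, 4, 4]
drop   → [4, 4]
swap   → [4, 4]
-      → [0]
-3     → [0, -3]
mod    → [0]
-3     → [0, -3]
-      → [3]
dup    → [3, 3]
over   → [3, 3, 3]
+      → [3, 6]
over   → [3, 6, 3]
-      → [3, 3]
*      → [9]
-9     → [9, -9]
-      → [18]
7      → [18, 7]
over   → [18, 7, 18]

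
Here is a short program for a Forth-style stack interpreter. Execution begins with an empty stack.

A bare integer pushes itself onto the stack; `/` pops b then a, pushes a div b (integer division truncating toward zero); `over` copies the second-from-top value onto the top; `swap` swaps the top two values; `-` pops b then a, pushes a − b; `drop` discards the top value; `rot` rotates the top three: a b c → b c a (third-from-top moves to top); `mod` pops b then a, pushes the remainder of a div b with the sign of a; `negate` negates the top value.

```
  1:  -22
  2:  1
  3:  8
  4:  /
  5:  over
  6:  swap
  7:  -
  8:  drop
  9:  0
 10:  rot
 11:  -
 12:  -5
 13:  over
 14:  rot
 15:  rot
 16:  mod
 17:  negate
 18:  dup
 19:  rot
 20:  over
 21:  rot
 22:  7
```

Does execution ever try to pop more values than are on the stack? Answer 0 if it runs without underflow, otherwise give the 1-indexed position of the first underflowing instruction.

-22  → [-22]
1    → [-22, 1]
8    → [-22, 1, 8]
/    → [-22, 0]
over → [-22, 0, -22]
swap → [-22, -22, 0]
-    → [-22, -22]
drop → [-22]
0    → [-22, 0]
rot  — needs 3 operands, stack has 2 → underflow

10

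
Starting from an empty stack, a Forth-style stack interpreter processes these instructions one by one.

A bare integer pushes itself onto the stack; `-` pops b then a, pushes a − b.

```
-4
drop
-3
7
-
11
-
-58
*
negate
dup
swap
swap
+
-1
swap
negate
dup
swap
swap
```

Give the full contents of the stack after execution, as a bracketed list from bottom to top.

[-1, 2436, 2436]

-4     : [-4]
drop   : []
-3     : [-3]
7      : [-3, 7]
-      : [-10]
11     : [-10, 11]
-      : [-21]
-58    : [-21, -58]
*      : [1218]
negate : [-1218]
dup    : [-1218, -1218]
swap   : [-1218, -1218]
swap   : [-1218, -1218]
+      : [-2436]
-1     : [-2436, -1]
swap   : [-1, -2436]
negate : [-1, 2436]
dup    : [-1, 2436, 2436]
swap   : [-1, 2436, 2436]
swap   : [-1, 2436, 2436]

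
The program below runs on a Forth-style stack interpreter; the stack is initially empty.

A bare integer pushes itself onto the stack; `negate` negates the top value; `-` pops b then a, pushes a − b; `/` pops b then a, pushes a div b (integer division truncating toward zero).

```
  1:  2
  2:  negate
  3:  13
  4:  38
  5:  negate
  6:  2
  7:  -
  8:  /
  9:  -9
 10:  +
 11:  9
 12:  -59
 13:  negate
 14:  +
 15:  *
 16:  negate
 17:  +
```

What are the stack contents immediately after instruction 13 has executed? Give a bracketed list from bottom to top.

[-2, -9, 9, 59]

2      → 2
negate → -2
13     → -2 13
38     → -2 13 38
negate → -2 13 -38
2      → -2 13 -38 2
-      → -2 13 -40
/      → -2 0
-9     → -2 0 -9
+      → -2 -9
9      → -2 -9 9
-59    → -2 -9 9 -59
negate → -2 -9 9 59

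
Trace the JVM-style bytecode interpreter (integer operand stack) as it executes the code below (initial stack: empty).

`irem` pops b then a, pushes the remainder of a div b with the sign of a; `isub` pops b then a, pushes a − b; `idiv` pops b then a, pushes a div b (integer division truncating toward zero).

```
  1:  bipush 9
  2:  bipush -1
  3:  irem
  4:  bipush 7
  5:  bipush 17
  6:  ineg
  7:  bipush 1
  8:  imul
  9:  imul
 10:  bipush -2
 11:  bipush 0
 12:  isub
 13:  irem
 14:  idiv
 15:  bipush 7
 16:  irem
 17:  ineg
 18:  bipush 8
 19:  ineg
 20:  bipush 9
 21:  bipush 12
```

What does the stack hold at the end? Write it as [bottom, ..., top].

[0, -8, 9, 12]

bipush 9   [9]
bipush -1  [9, -1]
irem       [0]
bipush 7   [0, 7]
bipush 17  [0, 7, 17]
ineg       [0, 7, -17]
bipush 1   [0, 7, -17, 1]
imul       [0, 7, -17]
imul       [0, -119]
bipush -2  [0, -119, -2]
bipush 0   [0, -119, -2, 0]
isub       [0, -119, -2]
irem       [0, -1]
idiv       [0]
bipush 7   [0, 7]
irem       [0]
ineg       [0]
bipush 8   [0, 8]
ineg       [0, -8]
bipush 9   [0, -8, 9]
bipush 12  [0, -8, 9, 12]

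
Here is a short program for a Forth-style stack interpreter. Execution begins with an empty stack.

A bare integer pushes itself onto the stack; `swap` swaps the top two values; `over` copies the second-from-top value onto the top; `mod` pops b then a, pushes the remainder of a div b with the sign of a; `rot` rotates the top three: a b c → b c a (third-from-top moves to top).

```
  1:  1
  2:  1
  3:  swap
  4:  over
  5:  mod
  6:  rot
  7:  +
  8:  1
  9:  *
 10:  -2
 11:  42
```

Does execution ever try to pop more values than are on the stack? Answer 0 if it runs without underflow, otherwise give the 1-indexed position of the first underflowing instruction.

1     [1]
1     [1, 1]
swap  [1, 1]
over  [1, 1, 1]
mod   [1, 0]
rot  — needs 3 operands, stack has 2 → underflow

6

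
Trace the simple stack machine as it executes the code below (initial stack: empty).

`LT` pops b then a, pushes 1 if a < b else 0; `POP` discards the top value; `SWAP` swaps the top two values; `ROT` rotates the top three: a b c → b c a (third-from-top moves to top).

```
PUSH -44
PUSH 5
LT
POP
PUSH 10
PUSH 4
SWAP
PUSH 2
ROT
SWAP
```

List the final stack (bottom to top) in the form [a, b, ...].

PUSH -44 -> -44
PUSH 5   -> -44 5
LT       -> 1
POP      -> (empty)
PUSH 10  -> 10
PUSH 4   -> 10 4
SWAP     -> 4 10
PUSH 2   -> 4 10 2
ROT      -> 10 2 4
SWAP     -> 10 4 2

[10, 4, 2]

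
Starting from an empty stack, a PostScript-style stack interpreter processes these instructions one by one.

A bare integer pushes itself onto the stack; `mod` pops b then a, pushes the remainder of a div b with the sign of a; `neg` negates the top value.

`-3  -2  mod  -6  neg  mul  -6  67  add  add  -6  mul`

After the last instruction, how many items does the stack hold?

1

-3   -3
-2   -3 -2
mod  -1
-6   -1 -6
neg  -1 6
mul  -6
-6   -6 -6
67   -6 -6 67
add  -6 61
add  55
-6   55 -6
mul  -330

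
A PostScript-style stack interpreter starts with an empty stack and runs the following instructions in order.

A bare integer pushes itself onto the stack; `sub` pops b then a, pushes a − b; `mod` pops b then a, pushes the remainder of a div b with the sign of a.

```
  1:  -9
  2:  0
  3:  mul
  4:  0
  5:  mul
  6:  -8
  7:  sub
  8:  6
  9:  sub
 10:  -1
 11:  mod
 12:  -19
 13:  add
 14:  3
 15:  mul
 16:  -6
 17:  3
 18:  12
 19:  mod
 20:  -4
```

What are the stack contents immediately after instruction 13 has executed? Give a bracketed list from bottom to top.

-9  : [-9]
0   : [-9, 0]
mul : [0]
0   : [0, 0]
mul : [0]
-8  : [0, -8]
sub : [8]
6   : [8, 6]
sub : [2]
-1  : [2, -1]
mod : [0]
-19 : [0, -19]
add : [-19]

[-19]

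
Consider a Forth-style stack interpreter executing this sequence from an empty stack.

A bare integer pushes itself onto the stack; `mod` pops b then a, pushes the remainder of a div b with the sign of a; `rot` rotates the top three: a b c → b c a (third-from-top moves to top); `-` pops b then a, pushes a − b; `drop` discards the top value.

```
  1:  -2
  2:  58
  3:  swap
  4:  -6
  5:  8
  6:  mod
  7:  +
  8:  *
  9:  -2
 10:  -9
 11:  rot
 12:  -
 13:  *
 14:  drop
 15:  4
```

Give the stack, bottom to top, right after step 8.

-2   -> [-2]
58   -> [-2, 58]
swap -> [58, -2]
-6   -> [58, -2, -6]
8    -> [58, -2, -6, 8]
mod  -> [58, -2, -6]
+    -> [58, -8]
*    -> [-464]

[-464]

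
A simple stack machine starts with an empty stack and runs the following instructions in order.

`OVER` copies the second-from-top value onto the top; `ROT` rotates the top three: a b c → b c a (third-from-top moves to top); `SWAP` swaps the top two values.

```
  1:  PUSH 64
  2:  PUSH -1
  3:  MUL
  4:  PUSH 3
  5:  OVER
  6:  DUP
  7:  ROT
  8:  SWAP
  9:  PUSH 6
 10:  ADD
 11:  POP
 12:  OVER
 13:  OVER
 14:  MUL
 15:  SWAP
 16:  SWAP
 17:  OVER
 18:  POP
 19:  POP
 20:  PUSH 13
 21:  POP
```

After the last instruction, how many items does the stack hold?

PUSH 64 : 64
PUSH -1 : 64 -1
MUL     : -64
PUSH 3  : -64 3
OVER    : -64 3 -64
DUP     : -64 3 -64 -64
ROT     : -64 -64 -64 3
SWAP    : -64 -64 3 -64
PUSH 6  : -64 -64 3 -64 6
ADD     : -64 -64 3 -58
POP     : -64 -64 3
OVER    : -64 -64 3 -64
OVER    : -64 -64 3 -64 3
MUL     : -64 -64 3 -192
SWAP    : -64 -64 -192 3
SWAP    : -64 -64 3 -192
OVER    : -64 -64 3 -192 3
POP     : -64 -64 3 -192
POP     : -64 -64 3
PUSH 13 : -64 -64 3 13
POP     : -64 -64 3

3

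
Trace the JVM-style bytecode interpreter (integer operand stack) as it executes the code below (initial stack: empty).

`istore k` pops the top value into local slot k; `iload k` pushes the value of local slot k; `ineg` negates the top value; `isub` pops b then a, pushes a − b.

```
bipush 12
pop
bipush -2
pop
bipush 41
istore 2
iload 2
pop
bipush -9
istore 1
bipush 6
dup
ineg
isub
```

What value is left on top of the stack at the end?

bipush 12 → 12
pop       → (empty)
bipush -2 → -2
pop       → (empty)
bipush 41 → 41
istore 2  → (empty)
iload 2   → 41
pop       → (empty)
bipush -9 → -9
istore 1  → (empty)
bipush 6  → 6
dup       → 6 6
ineg      → 6 -6
isub      → 12

12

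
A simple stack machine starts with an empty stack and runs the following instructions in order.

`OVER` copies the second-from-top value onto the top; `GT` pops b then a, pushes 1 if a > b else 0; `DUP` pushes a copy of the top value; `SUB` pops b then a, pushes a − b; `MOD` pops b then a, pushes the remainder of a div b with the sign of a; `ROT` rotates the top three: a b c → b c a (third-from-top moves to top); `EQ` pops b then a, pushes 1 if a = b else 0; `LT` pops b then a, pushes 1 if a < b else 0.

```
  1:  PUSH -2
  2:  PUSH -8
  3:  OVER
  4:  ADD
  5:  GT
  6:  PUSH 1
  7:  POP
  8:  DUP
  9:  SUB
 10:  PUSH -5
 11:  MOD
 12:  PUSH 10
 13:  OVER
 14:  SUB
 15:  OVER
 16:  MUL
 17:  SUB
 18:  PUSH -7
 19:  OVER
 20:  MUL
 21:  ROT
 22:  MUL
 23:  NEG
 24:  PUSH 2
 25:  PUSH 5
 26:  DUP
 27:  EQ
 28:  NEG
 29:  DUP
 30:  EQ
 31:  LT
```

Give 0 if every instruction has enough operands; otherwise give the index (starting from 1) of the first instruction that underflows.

PUSH -2  -2
PUSH -8  -2 -8
OVER     -2 -8 -2
ADD      -2 -10
GT       1
PUSH 1   1 1
POP      1
DUP      1 1
SUB      0
PUSH -5  0 -5
MOD      0
PUSH 10  0 10
OVER     0 10 0
SUB      0 10
OVER     0 10 0
MUL      0 0
SUB      0
PUSH -7  0 -7
OVER     0 -7 0
MUL      0 0
ROT  — needs 3 operands, stack has 2 → underflow

21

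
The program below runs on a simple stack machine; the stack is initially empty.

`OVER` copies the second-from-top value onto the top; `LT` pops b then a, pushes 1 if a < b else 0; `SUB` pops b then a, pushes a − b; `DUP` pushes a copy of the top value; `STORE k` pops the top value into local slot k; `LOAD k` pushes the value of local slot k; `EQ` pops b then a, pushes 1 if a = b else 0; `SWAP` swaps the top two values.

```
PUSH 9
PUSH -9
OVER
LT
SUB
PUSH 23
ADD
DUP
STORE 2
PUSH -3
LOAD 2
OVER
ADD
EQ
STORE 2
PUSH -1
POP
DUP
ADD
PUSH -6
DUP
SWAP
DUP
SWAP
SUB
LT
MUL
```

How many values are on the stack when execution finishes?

1

PUSH 9  : [9]
PUSH -9 : [9, -9]
OVER    : [9, -9, 9]
LT      : [9, 1]
SUB     : [8]
PUSH 23 : [8, 23]
ADD     : [31]
DUP     : [31, 31]
STORE 2 : [31]
PUSH -3 : [31, -3]
LOAD 2  : [31, -3, 31]
OVER    : [31, -3, 31, -3]
ADD     : [31, -3, 28]
EQ      : [31, 0]
STORE 2 : [31]
PUSH -1 : [31, -1]
POP     : [31]
DUP     : [31, 31]
ADD     : [62]
PUSH -6 : [62, -6]
DUP     : [62, -6, -6]
SWAP    : [62, -6, -6]
DUP     : [62, -6, -6, -6]
SWAP    : [62, -6, -6, -6]
SUB     : [62, -6, 0]
LT      : [62, 1]
MUL     : [62]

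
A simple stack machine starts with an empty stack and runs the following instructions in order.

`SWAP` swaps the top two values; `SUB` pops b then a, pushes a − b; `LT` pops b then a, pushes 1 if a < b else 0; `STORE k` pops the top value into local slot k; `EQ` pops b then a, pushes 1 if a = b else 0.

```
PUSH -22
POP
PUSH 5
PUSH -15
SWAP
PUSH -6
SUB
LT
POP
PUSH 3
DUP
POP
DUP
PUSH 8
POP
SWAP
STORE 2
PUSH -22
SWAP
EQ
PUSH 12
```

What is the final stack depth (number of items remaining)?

2

PUSH -22 -> -22
POP      -> (empty)
PUSH 5   -> 5
PUSH -15 -> 5 -15
SWAP     -> -15 5
PUSH -6  -> -15 5 -6
SUB      -> -15 11
LT       -> 1
POP      -> (empty)
PUSH 3   -> 3
DUP      -> 3 3
POP      -> 3
DUP      -> 3 3
PUSH 8   -> 3 3 8
POP      -> 3 3
SWAP     -> 3 3
STORE 2  -> 3
PUSH -22 -> 3 -22
SWAP     -> -22 3
EQ       -> 0
PUSH 12  -> 0 12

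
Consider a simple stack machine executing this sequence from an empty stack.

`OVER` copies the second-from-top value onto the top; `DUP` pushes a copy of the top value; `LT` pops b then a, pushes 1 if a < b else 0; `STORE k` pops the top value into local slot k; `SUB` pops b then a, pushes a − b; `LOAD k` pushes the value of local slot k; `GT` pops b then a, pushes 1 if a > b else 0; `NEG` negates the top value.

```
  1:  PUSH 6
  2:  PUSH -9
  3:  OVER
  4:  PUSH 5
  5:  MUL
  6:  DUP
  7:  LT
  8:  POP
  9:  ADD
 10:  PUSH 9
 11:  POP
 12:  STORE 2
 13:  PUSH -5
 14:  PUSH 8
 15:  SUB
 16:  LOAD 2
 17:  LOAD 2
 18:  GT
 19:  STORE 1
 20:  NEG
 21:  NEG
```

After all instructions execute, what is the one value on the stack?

-13

PUSH 6  -> [6]
PUSH -9 -> [6, -9]
OVER    -> [6, -9, 6]
PUSH 5  -> [6, -9, 6, 5]
MUL     -> [6, -9, 30]
DUP     -> [6, -9, 30, 30]
LT      -> [6, -9, 0]
POP     -> [6, -9]
ADD     -> [-3]
PUSH 9  -> [-3, 9]
POP     -> [-3]
STORE 2 -> []
PUSH -5 -> [-5]
PUSH 8  -> [-5, 8]
SUB     -> [-13]
LOAD 2  -> [-13, -3]
LOAD 2  -> [-13, -3, -3]
GT      -> [-13, 0]
STORE 1 -> [-13]
NEG     -> [13]
NEG     -> [-13]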